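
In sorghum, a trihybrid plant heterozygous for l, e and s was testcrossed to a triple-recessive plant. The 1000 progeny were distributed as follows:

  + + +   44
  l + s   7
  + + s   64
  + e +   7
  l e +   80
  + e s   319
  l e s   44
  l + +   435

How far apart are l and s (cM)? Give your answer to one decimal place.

10.2 cM

The two most frequent reciprocal classes, l + + and + e s, are the parental types, so the F1 was l + + / + e s.
The two rarest classes, l + s and + e +, are the double crossovers. Comparing them with the parentals, only the s allele has switched, so s is the middle locus and the order is l – s – e.
Crossovers in the l–s interval produce the single-crossover classes + + + and l e s (44 + 44 = 88) plus the double crossovers (14).
RF(l–s) = (88 + 14) / 1000 = 102/1000 = 0.1020 → 10.2 cM.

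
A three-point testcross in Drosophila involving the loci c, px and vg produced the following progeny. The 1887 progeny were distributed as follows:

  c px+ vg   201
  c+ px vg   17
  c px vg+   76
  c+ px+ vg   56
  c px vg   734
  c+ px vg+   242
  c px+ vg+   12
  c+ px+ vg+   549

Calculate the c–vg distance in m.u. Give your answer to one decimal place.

8.5 m.u.

The two most frequent reciprocal classes, c px vg and c+ px+ vg+, are the parental types, so the F1 was c px vg / c+ px+ vg+.
The two rarest classes, c+ px vg and c px+ vg+, are the double crossovers. Comparing them with the parentals, only the c allele has switched, so c is the middle locus and the order is vg – c – px.
Crossovers in the vg–c interval produce the single-crossover classes c px vg+ and c+ px+ vg (76 + 56 = 132) plus the double crossovers (29).
RF(vg–c) = (132 + 29) / 1887 = 161/1887 = 0.0853 → 8.5 m.u.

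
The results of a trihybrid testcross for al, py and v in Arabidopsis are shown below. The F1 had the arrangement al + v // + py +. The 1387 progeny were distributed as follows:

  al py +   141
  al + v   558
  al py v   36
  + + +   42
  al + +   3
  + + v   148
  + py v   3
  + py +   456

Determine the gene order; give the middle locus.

The two rarest classes, al + + and + py v, are the double crossovers. Comparing them with the parentals, only the v allele has switched, so v is the middle locus and the order is py – v – al.

v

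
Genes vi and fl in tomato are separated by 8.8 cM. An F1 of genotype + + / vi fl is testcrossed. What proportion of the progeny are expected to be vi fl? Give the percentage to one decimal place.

45.6%

A map distance of 8.8 cM corresponds to a recombination frequency of 0.088.
The F1 is + + / vi fl, so vi fl is a parental gamete class with expected frequency (1 − r)/2 = 0.912/2 = 0.4560.
That is 0.4560 = 45.6% of the progeny.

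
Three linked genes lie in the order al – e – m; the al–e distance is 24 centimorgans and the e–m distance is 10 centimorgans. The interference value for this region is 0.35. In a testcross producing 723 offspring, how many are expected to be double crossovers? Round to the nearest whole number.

Map distances give recombination frequencies of 0.240 and 0.100 for the two intervals.
With interference 0.35 (so coincidence = 0.65), expected double-crossover frequency = 0.240 × 0.100 × 0.65 = 0.01560.
Expected number = 0.01560 × 723 = 11.28 ≈ 11.

11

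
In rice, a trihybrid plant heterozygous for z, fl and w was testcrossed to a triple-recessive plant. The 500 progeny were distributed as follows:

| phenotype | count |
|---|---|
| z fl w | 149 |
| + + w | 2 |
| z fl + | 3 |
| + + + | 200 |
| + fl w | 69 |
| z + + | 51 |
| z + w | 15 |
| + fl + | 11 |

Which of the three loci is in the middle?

w

The two most frequent reciprocal classes, z fl w and + + +, are the parental types, so the F1 was z fl w / + + +.
The two rarest classes, z fl + and + + w, are the double crossovers. Comparing them with the parentals, only the w allele has switched, so w is the middle locus and the order is fl – w – z.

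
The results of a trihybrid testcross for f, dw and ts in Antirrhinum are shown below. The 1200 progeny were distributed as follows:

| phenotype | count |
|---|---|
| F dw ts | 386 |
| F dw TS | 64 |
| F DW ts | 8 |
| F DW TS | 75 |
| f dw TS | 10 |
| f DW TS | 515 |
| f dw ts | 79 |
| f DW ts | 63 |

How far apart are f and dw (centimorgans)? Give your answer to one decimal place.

14.3 centimorgans

The two most frequent reciprocal classes, F dw ts and f DW TS, are the parental types, so the F1 was F dw ts / f DW TS.
The two rarest classes, F DW ts and f dw TS, are the double crossovers. Comparing them with the parentals, only the dw allele has switched, so dw is the middle locus and the order is f – dw – ts.
Crossovers in the f–dw interval produce the single-crossover classes f dw ts and F DW TS (79 + 75 = 154) plus the double crossovers (18).
RF(f–dw) = (154 + 18) / 1200 = 172/1200 = 0.1433 → 14.3 centimorgans.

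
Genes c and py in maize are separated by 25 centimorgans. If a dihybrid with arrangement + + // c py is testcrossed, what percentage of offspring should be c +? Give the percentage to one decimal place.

12.5%

A map distance of 25 centimorgans corresponds to a recombination frequency of 0.250.
The F1 is + + / c py, so c + is a recombinant gamete class with expected frequency r/2 = 0.250/2 = 0.1250.
That is 0.1250 = 12.5% of the progeny.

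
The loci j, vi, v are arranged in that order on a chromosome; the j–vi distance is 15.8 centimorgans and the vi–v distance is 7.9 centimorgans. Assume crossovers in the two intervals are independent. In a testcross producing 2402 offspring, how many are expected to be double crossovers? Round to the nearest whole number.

Map distances give recombination frequencies of 0.158 and 0.079 for the two intervals.
With no interference, expected double-crossover frequency = 0.158 × 0.079 = 0.01248.
Expected number = 0.01248 × 2402 = 29.98 ≈ 30.

30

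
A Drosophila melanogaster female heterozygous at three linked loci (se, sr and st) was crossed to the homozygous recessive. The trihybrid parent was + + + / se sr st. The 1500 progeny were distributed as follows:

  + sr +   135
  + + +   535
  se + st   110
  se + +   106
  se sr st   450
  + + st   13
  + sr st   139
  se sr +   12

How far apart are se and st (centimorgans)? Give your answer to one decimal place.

The two rarest classes, + + st and se sr +, are the double crossovers. Comparing them with the parentals, only the st allele has switched, so st is the middle locus and the order is sr – st – se.
Crossovers in the st–se interval produce the single-crossover classes se + + and + sr st (106 + 139 = 245) plus the double crossovers (25).
RF(st–se) = (245 + 25) / 1500 = 270/1500 = 0.1800 → 18.0 centimorgans.

18.0 centimorgans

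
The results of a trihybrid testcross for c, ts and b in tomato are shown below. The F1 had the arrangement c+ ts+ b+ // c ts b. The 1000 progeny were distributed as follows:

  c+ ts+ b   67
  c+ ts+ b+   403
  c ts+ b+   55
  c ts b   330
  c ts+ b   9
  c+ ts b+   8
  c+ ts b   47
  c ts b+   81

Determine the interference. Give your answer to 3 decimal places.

The two rarest classes, c+ ts b+ and c ts+ b, are the double crossovers. Comparing them with the parentals, only the ts allele has switched, so ts is the middle locus and the order is c – ts – b.
c–ts: (102 + 17)/1000 = 0.1190; ts–b: (148 + 17)/1000 = 0.1650.
Expected DCO frequency = 0.1190 × 0.1650 ≈ 0.01963; observed = 17/1000 ≈ 0.01700.
Coefficient of coincidence = 0.01700/0.01963 ≈ 0.866; interference = 1 − 0.866 = 0.134.

0.134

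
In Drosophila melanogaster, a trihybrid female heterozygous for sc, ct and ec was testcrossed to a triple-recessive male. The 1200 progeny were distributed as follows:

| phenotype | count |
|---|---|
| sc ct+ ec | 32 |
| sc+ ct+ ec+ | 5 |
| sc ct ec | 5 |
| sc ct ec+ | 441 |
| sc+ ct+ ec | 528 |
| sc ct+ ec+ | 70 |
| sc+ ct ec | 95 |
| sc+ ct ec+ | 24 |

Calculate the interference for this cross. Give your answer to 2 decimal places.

The two most frequent reciprocal classes, sc ct ec+ and sc+ ct+ ec, are the parental types, so the F1 was sc ct ec+ / sc+ ct+ ec.
The two rarest classes, sc ct ec and sc+ ct+ ec+, are the double crossovers. Comparing them with the parentals, only the ec allele has switched, so ec is the middle locus and the order is sc – ec – ct.
sc–ec: (56 + 10)/1200 = 0.0550; ec–ct: (165 + 10)/1200 = 0.1458.
Expected DCO frequency = 0.0550 × 0.1458 ≈ 0.00802; observed = 10/1200 ≈ 0.00833.
Coefficient of coincidence = 0.00833/0.00802 ≈ 1.04; interference = 1 − 1.04 = -0.04.

-0.04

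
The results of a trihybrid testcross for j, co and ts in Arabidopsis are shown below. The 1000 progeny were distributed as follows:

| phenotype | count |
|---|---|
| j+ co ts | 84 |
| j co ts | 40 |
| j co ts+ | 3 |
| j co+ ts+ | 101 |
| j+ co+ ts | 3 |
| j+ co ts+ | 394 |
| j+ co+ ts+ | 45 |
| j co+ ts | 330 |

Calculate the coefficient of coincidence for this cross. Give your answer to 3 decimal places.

0.345

The two most frequent reciprocal classes, j+ co ts+ and j co+ ts, are the parental types, so the F1 was j+ co ts+ / j co+ ts.
The two rarest classes, j co ts+ and j+ co+ ts, are the double crossovers. Comparing them with the parentals, only the j allele has switched, so j is the middle locus and the order is ts – j – co.
ts–j: (185 + 6)/1000 = 0.1910; j–co: (85 + 6)/1000 = 0.0910.
Expected DCO frequency = 0.1910 × 0.0910 ≈ 0.01738; observed = 6/1000 ≈ 0.00600.
Coefficient of coincidence = 0.00600/0.01738 ≈ 0.345.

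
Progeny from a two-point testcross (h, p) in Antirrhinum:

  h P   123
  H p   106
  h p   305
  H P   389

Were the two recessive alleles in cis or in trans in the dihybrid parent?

cis

The two most frequent classes are H P (389) and h p (305); these are the parental (non-recombinant) types.
So the F1 carried H P on one chromosome and h p on the other — the recessive alleles are on the same chromosome (cis / coupling).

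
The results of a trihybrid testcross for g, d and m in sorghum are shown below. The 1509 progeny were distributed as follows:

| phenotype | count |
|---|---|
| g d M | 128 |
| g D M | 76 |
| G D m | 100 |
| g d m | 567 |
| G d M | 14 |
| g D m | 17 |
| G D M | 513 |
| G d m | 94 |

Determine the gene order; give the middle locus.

The two most frequent reciprocal classes, G D M and g d m, are the parental types, so the F1 was G D M / g d m.
The two rarest classes, G d M and g D m, are the double crossovers. Comparing them with the parentals, only the d allele has switched, so d is the middle locus and the order is g – d – m.

d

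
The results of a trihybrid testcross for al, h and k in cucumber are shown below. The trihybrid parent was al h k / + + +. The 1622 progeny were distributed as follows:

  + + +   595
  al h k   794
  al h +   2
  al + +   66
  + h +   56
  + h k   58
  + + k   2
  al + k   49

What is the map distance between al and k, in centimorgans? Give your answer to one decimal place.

The two rarest classes, al h + and + + k, are the double crossovers. Comparing them with the parentals, only the k allele has switched, so k is the middle locus and the order is al – k – h.
Crossovers in the al–k interval produce the single-crossover classes + h k and al + + (58 + 66 = 124) plus the double crossovers (4).
RF(al–k) = (124 + 4) / 1622 = 128/1622 = 0.0789 → 7.9 centimorgans.

7.9 centimorgans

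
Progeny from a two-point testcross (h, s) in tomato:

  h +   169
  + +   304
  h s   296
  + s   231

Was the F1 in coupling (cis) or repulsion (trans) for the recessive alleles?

The two most frequent classes are + + (304) and h s (296); these are the parental (non-recombinant) types.
So the F1 carried + + on one chromosome and h s on the other — the recessive alleles are on the same chromosome (cis / coupling).

cis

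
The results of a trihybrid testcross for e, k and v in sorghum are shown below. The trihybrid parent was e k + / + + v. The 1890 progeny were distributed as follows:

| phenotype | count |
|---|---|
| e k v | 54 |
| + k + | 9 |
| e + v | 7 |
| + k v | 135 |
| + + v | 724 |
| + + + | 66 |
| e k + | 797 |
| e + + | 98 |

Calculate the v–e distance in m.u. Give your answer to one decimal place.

The two rarest classes, + k + and e + v, are the double crossovers. Comparing them with the parentals, only the e allele has switched, so e is the middle locus and the order is v – e – k.
Crossovers in the v–e interval produce the single-crossover classes e k v and + + + (54 + 66 = 120) plus the double crossovers (16).
RF(v–e) = (120 + 16) / 1890 = 136/1890 = 0.0720 → 7.2 m.u.

7.2 m.u.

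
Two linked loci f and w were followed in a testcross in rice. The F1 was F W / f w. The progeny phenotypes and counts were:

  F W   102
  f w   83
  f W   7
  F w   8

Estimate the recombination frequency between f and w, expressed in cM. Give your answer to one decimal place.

The recombinant classes are F w and f W: 8 + 7 = 15.
Recombination frequency = 15/200 = 0.0750 ≈ 7.5%, i.e. 7.5 cM.

7.5 cM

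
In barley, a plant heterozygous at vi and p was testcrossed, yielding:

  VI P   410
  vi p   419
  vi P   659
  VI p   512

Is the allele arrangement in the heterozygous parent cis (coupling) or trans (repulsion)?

The two most frequent classes are VI p (512) and vi P (659); these are the parental (non-recombinant) types.
So the F1 carried VI p on one chromosome and vi P on the other — the recessive alleles are on opposite chromosomes (trans / repulsion).

trans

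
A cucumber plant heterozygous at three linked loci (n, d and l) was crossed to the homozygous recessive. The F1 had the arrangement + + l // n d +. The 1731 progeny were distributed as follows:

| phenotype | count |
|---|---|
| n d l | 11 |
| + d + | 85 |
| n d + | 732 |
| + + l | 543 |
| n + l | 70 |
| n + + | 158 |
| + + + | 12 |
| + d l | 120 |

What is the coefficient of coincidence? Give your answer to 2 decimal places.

The two rarest classes, + + + and n d l, are the double crossovers. Comparing them with the parentals, only the l allele has switched, so l is the middle locus and the order is d – l – n.
d–l: (278 + 23)/1731 = 0.1739; l–n: (155 + 23)/1731 = 0.1028.
Expected DCO frequency = 0.1739 × 0.1028 ≈ 0.01788; observed = 23/1731 ≈ 0.01329.
Coefficient of coincidence = 0.01329/0.01788 ≈ 0.74.

0.74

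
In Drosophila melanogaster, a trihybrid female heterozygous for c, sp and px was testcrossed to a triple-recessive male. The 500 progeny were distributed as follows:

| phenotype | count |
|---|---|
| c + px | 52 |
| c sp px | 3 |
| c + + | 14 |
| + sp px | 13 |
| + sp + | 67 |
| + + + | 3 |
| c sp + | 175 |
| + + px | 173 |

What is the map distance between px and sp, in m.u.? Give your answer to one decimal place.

The two most frequent reciprocal classes, + + px and c sp +, are the parental types, so the F1 was + + px / c sp +.
The two rarest classes, + + + and c sp px, are the double crossovers. Comparing them with the parentals, only the px allele has switched, so px is the middle locus and the order is c – px – sp.
Crossovers in the px–sp interval produce the single-crossover classes + sp px and c + + (13 + 14 = 27) plus the double crossovers (6).
RF(px–sp) = (27 + 6) / 500 = 33/500 = 0.0660 → 6.6 m.u.

6.6 m.u.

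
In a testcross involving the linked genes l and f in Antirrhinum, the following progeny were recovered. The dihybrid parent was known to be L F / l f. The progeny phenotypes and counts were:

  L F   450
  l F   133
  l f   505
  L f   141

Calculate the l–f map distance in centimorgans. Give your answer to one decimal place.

22.3 centimorgans

The recombinant classes are L f and l F: 141 + 133 = 274.
Recombination frequency = 274/1229 = 0.2229 ≈ 22.3%, i.e. 22.3 centimorgans.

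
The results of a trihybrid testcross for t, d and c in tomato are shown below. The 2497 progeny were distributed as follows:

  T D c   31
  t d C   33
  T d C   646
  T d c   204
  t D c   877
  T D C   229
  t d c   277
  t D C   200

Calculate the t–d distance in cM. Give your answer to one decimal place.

22.8 cM

The two most frequent reciprocal classes, t D c and T d C, are the parental types, so the F1 was t D c / T d C.
The two rarest classes, T D c and t d C, are the double crossovers. Comparing them with the parentals, only the t allele has switched, so t is the middle locus and the order is d – t – c.
Crossovers in the d–t interval produce the single-crossover classes t d c and T D C (277 + 229 = 506) plus the double crossovers (64).
RF(d–t) = (506 + 64) / 2497 = 570/2497 = 0.2283 → 22.8 cM.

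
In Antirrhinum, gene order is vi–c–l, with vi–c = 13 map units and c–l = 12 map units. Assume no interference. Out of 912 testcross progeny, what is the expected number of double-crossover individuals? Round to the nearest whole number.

Map distances give recombination frequencies of 0.130 and 0.120 for the two intervals.
With no interference, expected double-crossover frequency = 0.130 × 0.120 = 0.01560.
Expected number = 0.01560 × 912 = 14.23 ≈ 14.

14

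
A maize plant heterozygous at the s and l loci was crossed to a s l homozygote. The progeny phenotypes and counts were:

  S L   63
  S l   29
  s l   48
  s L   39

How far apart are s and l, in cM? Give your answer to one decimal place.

The two most frequent classes, S L (63) and s l (48), are the parental types, so the F1 was S L / s l.
The recombinant classes are S l and s L: 29 + 39 = 68.
Recombination frequency = 68/179 = 0.3799 ≈ 38.0%, i.e. 38.0 cM.

38.0 cM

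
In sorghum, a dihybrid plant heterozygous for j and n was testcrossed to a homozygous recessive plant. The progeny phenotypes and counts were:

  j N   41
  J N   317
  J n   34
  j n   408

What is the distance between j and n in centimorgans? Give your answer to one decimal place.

9.4 centimorgans

The two most frequent classes, J N (317) and j n (408), are the parental types, so the F1 was J N / j n.
The recombinant classes are J n and j N: 34 + 41 = 75.
Recombination frequency = 75/800 = 0.0938 ≈ 9.4%, i.e. 9.4 centimorgans.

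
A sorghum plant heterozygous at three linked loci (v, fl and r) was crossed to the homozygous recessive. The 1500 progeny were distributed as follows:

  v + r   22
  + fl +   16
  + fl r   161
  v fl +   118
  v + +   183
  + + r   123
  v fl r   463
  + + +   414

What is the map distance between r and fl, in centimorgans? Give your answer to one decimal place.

The two most frequent reciprocal classes, + + + and v fl r, are the parental types, so the F1 was + + + / v fl r.
The two rarest classes, + fl + and v + r, are the double crossovers. Comparing them with the parentals, only the fl allele has switched, so fl is the middle locus and the order is v – fl – r.
Crossovers in the fl–r interval produce the single-crossover classes + + r and v fl + (123 + 118 = 241) plus the double crossovers (38).
RF(fl–r) = (241 + 38) / 1500 = 279/1500 = 0.1860 → 18.6 centimorgans.

18.6 centimorgans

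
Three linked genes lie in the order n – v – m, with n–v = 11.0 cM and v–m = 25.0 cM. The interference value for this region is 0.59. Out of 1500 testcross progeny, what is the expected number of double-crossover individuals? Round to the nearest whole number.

Map distances give recombination frequencies of 0.110 and 0.250 for the two intervals.
With interference 0.59 (so coincidence = 0.41), expected double-crossover frequency = 0.110 × 0.250 × 0.41 = 0.01128.
Expected number = 0.01128 × 1500 = 16.91 ≈ 17.

17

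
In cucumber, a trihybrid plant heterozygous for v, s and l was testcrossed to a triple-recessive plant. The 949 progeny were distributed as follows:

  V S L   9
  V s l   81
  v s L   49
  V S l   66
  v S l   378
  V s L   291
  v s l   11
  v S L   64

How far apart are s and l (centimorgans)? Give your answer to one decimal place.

17.4 centimorgans

The two most frequent reciprocal classes, V s L and v S l, are the parental types, so the F1 was V s L / v S l.
The two rarest classes, V S L and v s l, are the double crossovers. Comparing them with the parentals, only the s allele has switched, so s is the middle locus and the order is l – s – v.
Crossovers in the l–s interval produce the single-crossover classes V s l and v S L (81 + 64 = 145) plus the double crossovers (20).
RF(l–s) = (145 + 20) / 949 = 165/949 = 0.1739 → 17.4 centimorgans.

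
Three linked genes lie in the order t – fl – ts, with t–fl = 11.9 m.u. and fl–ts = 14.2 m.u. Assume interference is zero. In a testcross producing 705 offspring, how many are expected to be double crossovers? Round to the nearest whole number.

12

Map distances give recombination frequencies of 0.119 and 0.142 for the two intervals.
With no interference, expected double-crossover frequency = 0.119 × 0.142 = 0.01690.
Expected number = 0.01690 × 705 = 11.91 ≈ 12.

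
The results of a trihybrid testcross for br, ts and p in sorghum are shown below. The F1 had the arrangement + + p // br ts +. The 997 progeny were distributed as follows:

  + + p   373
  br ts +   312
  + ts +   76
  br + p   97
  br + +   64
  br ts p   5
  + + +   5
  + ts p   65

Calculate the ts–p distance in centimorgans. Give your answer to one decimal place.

13.9 centimorgans

The two rarest classes, + + + and br ts p, are the double crossovers. Comparing them with the parentals, only the p allele has switched, so p is the middle locus and the order is ts – p – br.
Crossovers in the ts–p interval produce the single-crossover classes + ts p and br + + (65 + 64 = 129) plus the double crossovers (10).
RF(ts–p) = (129 + 10) / 997 = 139/997 = 0.1394 → 13.9 centimorgans.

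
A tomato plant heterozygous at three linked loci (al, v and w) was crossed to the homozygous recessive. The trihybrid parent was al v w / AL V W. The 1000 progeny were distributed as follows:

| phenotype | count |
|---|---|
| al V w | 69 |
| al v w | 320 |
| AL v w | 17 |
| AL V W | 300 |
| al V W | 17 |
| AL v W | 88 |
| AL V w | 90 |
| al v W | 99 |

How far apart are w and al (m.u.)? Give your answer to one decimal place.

The two rarest classes, AL v w and al V W, are the double crossovers. Comparing them with the parentals, only the al allele has switched, so al is the middle locus and the order is w – al – v.
Crossovers in the w–al interval produce the single-crossover classes al v W and AL V w (99 + 90 = 189) plus the double crossovers (34).
RF(w–al) = (189 + 34) / 1000 = 223/1000 = 0.2230 → 22.3 m.u.

22.3 m.u.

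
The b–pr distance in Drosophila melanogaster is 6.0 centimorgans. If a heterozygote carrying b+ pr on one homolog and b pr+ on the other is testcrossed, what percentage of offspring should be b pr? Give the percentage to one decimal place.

3.0%

A map distance of 6.0 centimorgans corresponds to a recombination frequency of 0.060.
The F1 is b+ pr / b pr+, so b pr is a recombinant gamete class with expected frequency r/2 = 0.060/2 = 0.0300.
That is 0.0300 = 3.0% of the progeny.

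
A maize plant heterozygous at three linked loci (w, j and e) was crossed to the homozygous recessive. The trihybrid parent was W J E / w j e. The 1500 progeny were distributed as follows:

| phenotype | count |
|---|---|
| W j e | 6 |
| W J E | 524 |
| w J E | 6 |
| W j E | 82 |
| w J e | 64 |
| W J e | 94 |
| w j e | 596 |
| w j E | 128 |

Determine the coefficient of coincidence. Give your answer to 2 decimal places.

The two rarest classes, w J E and W j e, are the double crossovers. Comparing them with the parentals, only the w allele has switched, so w is the middle locus and the order is e – w – j.
e–w: (222 + 12)/1500 = 0.1560; w–j: (146 + 12)/1500 = 0.1053.
Expected DCO frequency = 0.1560 × 0.1053 ≈ 0.01643; observed = 12/1500 ≈ 0.00800.
Coefficient of coincidence = 0.00800/0.01643 ≈ 0.49.

0.49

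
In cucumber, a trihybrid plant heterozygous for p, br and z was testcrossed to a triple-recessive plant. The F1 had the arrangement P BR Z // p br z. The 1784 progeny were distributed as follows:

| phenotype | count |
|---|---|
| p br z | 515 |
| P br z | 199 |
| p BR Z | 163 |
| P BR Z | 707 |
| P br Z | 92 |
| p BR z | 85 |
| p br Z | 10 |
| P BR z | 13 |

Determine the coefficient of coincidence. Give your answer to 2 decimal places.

0.53

The two rarest classes, P BR z and p br Z, are the double crossovers. Comparing them with the parentals, only the z allele has switched, so z is the middle locus and the order is br – z – p.
br–z: (177 + 23)/1784 = 0.1121; z–p: (362 + 23)/1784 = 0.2158.
Expected DCO frequency = 0.1121 × 0.2158 ≈ 0.02419; observed = 23/1784 ≈ 0.01289.
Coefficient of coincidence = 0.01289/0.02419 ≈ 0.53.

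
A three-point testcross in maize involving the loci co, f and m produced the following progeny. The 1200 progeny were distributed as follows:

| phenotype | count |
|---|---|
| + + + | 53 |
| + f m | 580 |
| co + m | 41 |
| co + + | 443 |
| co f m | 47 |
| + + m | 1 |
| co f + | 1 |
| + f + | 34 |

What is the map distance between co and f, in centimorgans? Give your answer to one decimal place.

The two most frequent reciprocal classes, + f m and co + +, are the parental types, so the F1 was + f m / co + +.
The two rarest classes, + + m and co f +, are the double crossovers. Comparing them with the parentals, only the f allele has switched, so f is the middle locus and the order is m – f – co.
Crossovers in the f–co interval produce the single-crossover classes co f m and + + + (47 + 53 = 100) plus the double crossovers (2).
RF(f–co) = (100 + 2) / 1200 = 102/1200 = 0.0850 → 8.5 centimorgans.

8.5 centimorgans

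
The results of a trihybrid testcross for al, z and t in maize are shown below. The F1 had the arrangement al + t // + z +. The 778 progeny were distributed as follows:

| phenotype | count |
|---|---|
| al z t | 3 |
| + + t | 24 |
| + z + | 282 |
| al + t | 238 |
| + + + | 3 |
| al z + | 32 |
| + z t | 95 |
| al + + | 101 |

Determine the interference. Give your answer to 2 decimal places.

The two rarest classes, al z t and + + +, are the double crossovers. Comparing them with the parentals, only the z allele has switched, so z is the middle locus and the order is t – z – al.
t–z: (196 + 6)/778 = 0.2596; z–al: (56 + 6)/778 = 0.0797.
Expected DCO frequency = 0.2596 × 0.0797 ≈ 0.02069; observed = 6/778 ≈ 0.00771.
Coefficient of coincidence = 0.00771/0.02069 ≈ 0.37; interference = 1 − 0.37 = 0.63.

0.63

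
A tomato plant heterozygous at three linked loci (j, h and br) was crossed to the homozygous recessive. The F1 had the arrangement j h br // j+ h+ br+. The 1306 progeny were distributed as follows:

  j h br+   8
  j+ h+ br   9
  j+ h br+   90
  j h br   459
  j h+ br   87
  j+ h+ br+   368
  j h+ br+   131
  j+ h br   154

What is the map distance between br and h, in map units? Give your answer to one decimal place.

14.9 map units

The two rarest classes, j h br+ and j+ h+ br, are the double crossovers. Comparing them with the parentals, only the br allele has switched, so br is the middle locus and the order is h – br – j.
Crossovers in the h–br interval produce the single-crossover classes j h+ br and j+ h br+ (87 + 90 = 177) plus the double crossovers (17).
RF(h–br) = (177 + 17) / 1306 = 194/1306 = 0.1485 → 14.9 map units.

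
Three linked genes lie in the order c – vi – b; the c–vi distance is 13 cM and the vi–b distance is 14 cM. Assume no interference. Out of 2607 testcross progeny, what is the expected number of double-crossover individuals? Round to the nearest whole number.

47

Map distances give recombination frequencies of 0.130 and 0.140 for the two intervals.
With no interference, expected double-crossover frequency = 0.130 × 0.140 = 0.01820.
Expected number = 0.01820 × 2607 = 47.45 ≈ 47.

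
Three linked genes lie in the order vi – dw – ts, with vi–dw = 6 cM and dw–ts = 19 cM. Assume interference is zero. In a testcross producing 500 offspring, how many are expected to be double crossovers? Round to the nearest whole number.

Map distances give recombination frequencies of 0.060 and 0.190 for the two intervals.
With no interference, expected double-crossover frequency = 0.060 × 0.190 = 0.01140.
Expected number = 0.01140 × 500 = 5.70 ≈ 6.

6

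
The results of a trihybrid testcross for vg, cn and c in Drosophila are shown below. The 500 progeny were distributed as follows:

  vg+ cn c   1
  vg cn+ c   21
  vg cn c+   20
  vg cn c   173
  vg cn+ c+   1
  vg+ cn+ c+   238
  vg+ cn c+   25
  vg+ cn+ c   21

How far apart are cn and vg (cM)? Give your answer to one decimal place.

The two most frequent reciprocal classes, vg cn c and vg+ cn+ c+, are the parental types, so the F1 was vg cn c / vg+ cn+ c+.
The two rarest classes, vg+ cn c and vg cn+ c+, are the double crossovers. Comparing them with the parentals, only the vg allele has switched, so vg is the middle locus and the order is cn – vg – c.
Crossovers in the cn–vg interval produce the single-crossover classes vg cn+ c and vg+ cn c+ (21 + 25 = 46) plus the double crossovers (2).
RF(cn–vg) = (46 + 2) / 500 = 48/500 = 0.0960 → 9.6 cM.

9.6 cM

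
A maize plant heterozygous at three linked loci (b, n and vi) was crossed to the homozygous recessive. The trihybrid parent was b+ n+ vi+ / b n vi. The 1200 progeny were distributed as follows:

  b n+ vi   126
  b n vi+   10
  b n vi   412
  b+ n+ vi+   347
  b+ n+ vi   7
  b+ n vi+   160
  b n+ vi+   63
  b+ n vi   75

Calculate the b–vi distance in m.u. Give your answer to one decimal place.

The two rarest classes, b+ n+ vi and b n vi+, are the double crossovers. Comparing them with the parentals, only the vi allele has switched, so vi is the middle locus and the order is b – vi – n.
Crossovers in the b–vi interval produce the single-crossover classes b n+ vi+ and b+ n vi (63 + 75 = 138) plus the double crossovers (17).
RF(b–vi) = (138 + 17) / 1200 = 155/1200 = 0.1292 → 12.9 m.u.

12.9 m.u.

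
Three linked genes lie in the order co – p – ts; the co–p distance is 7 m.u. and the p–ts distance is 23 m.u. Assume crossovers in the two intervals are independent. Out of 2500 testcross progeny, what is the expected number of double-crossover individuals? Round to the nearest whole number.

40

Map distances give recombination frequencies of 0.070 and 0.230 for the two intervals.
With no interference, expected double-crossover frequency = 0.070 × 0.230 = 0.01610.
Expected number = 0.01610 × 2500 = 40.25 ≈ 40.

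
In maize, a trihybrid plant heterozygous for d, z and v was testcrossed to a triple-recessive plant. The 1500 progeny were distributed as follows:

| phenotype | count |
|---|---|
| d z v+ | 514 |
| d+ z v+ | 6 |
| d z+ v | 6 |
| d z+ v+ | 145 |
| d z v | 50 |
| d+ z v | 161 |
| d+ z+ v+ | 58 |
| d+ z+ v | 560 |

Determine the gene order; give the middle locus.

The two most frequent reciprocal classes, d+ z+ v and d z v+, are the parental types, so the F1 was d+ z+ v / d z v+.
The two rarest classes, d z+ v and d+ z v+, are the double crossovers. Comparing them with the parentals, only the d allele has switched, so d is the middle locus and the order is z – d – v.

d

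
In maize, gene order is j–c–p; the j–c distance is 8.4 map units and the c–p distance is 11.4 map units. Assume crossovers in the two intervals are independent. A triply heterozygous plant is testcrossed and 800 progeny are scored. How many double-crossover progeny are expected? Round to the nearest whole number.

Map distances give recombination frequencies of 0.084 and 0.114 for the two intervals.
With no interference, expected double-crossover frequency = 0.084 × 0.114 = 0.00958.
Expected number = 0.00958 × 800 = 7.66 ≈ 8.

8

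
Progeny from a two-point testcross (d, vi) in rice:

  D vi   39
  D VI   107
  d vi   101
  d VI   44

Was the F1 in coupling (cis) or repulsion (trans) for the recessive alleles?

cis

The two most frequent classes are D VI (107) and d vi (101); these are the parental (non-recombinant) types.
So the F1 carried D VI on one chromosome and d vi on the other — the recessive alleles are on the same chromosome (cis / coupling).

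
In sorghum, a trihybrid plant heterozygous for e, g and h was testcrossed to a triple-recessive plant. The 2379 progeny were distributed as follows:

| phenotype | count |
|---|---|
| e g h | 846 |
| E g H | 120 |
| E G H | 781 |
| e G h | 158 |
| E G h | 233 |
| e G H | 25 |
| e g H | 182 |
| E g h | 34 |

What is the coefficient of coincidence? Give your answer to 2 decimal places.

0.88

The two most frequent reciprocal classes, e g h and E G H, are the parental types, so the F1 was e g h / E G H.
The two rarest classes, E g h and e G H, are the double crossovers. Comparing them with the parentals, only the e allele has switched, so e is the middle locus and the order is g – e – h.
g–e: (278 + 59)/2379 = 0.1417; e–h: (415 + 59)/2379 = 0.1992.
Expected DCO frequency = 0.1417 × 0.1992 ≈ 0.02823; observed = 59/2379 ≈ 0.02480.
Coefficient of coincidence = 0.02480/0.02823 ≈ 0.88.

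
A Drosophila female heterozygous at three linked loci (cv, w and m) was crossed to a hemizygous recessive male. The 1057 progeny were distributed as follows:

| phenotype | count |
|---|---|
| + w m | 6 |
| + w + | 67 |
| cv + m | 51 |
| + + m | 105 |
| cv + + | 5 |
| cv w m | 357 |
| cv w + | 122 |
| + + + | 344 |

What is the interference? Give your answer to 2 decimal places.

The two most frequent reciprocal classes, + + + and cv w m, are the parental types, so the F1 was + + + / cv w m.
The two rarest classes, cv + + and + w m, are the double crossovers. Comparing them with the parentals, only the cv allele has switched, so cv is the middle locus and the order is w – cv – m.
w–cv: (118 + 11)/1057 = 0.1220; cv–m: (227 + 11)/1057 = 0.2252.
Expected DCO frequency = 0.1220 × 0.2252 ≈ 0.02747; observed = 11/1057 ≈ 0.01041.
Coefficient of coincidence = 0.01041/0.02747 ≈ 0.38; interference = 1 − 0.38 = 0.62.

0.62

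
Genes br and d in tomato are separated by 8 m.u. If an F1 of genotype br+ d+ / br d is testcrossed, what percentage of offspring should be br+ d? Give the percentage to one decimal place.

A map distance of 8 m.u. corresponds to a recombination frequency of 0.080.
The F1 is br+ d+ / br d, so br+ d is a recombinant gamete class with expected frequency r/2 = 0.080/2 = 0.0400.
That is 0.0400 = 4.0% of the progeny.

4.0%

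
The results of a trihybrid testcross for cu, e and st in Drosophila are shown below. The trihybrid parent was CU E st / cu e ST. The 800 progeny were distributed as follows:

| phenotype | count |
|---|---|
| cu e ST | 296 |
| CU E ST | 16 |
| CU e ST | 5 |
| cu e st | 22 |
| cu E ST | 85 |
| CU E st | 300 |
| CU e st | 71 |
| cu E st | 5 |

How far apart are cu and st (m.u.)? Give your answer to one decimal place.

6.0 m.u.

The two rarest classes, cu E st and CU e ST, are the double crossovers. Comparing them with the parentals, only the cu allele has switched, so cu is the middle locus and the order is e – cu – st.
Crossovers in the cu–st interval produce the single-crossover classes CU E ST and cu e st (16 + 22 = 38) plus the double crossovers (10).
RF(cu–st) = (38 + 10) / 800 = 48/800 = 0.0600 → 6.0 m.u.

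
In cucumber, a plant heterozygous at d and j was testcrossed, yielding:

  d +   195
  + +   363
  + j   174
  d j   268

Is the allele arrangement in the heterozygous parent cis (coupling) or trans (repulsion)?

The two most frequent classes are + + (363) and d j (268); these are the parental (non-recombinant) types.
So the F1 carried + + on one chromosome and d j on the other — the recessive alleles are on the same chromosome (cis / coupling).

cis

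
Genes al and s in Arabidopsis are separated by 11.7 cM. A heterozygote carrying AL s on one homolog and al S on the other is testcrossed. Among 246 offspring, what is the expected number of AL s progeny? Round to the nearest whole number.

A map distance of 11.7 cM corresponds to a recombination frequency of 0.117.
The F1 is AL s / al S, so AL s is a parental gamete class with expected frequency (1 − r)/2 = 0.883/2 = 0.4415.
Expected number = 0.4415 × 246 = 108.61 ≈ 109.

109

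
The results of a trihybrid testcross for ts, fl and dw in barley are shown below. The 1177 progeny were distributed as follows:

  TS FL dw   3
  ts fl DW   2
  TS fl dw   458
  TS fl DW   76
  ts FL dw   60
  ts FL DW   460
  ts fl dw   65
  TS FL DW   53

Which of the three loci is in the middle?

fl

The two most frequent reciprocal classes, ts FL DW and TS fl dw, are the parental types, so the F1 was ts FL DW / TS fl dw.
The two rarest classes, ts fl DW and TS FL dw, are the double crossovers. Comparing them with the parentals, only the fl allele has switched, so fl is the middle locus and the order is dw – fl – ts.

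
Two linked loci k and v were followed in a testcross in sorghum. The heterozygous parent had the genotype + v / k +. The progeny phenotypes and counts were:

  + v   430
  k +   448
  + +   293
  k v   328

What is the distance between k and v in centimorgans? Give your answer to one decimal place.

The recombinant classes are + + and k v: 293 + 328 = 621.
Recombination frequency = 621/1499 = 0.4143 ≈ 41.4%, i.e. 41.4 centimorgans.

41.4 centimorgans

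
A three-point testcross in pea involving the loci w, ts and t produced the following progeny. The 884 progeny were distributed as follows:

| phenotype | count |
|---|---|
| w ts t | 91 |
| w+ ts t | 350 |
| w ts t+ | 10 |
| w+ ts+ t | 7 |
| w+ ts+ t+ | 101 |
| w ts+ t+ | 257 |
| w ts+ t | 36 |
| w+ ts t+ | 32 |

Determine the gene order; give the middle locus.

ts

The two most frequent reciprocal classes, w ts+ t+ and w+ ts t, are the parental types, so the F1 was w ts+ t+ / w+ ts t.
The two rarest classes, w ts t+ and w+ ts+ t, are the double crossovers. Comparing them with the parentals, only the ts allele has switched, so ts is the middle locus and the order is t – ts – w.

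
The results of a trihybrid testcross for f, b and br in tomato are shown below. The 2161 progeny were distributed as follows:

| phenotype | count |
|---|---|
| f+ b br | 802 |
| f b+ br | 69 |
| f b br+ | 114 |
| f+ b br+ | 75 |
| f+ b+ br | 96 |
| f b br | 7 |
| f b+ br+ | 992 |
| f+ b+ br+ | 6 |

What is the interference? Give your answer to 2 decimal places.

The two most frequent reciprocal classes, f+ b br and f b+ br+, are the parental types, so the F1 was f+ b br / f b+ br+.
The two rarest classes, f b br and f+ b+ br+, are the double crossovers. Comparing them with the parentals, only the f allele has switched, so f is the middle locus and the order is b – f – br.
b–f: (210 + 13)/2161 = 0.1032; f–br: (144 + 13)/2161 = 0.0727.
Expected DCO frequency = 0.1032 × 0.0727 ≈ 0.00750; observed = 13/2161 ≈ 0.00602.
Coefficient of coincidence = 0.00602/0.00750 ≈ 0.80; interference = 1 − 0.80 = 0.20.

0.20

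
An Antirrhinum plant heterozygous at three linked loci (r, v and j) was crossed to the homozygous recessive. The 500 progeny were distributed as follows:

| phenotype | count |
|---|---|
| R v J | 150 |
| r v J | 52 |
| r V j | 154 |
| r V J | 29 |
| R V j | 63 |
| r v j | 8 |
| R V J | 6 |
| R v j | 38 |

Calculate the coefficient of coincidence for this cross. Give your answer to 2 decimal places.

0.67

The two most frequent reciprocal classes, r V j and R v J, are the parental types, so the F1 was r V j / R v J.
The two rarest classes, r v j and R V J, are the double crossovers. Comparing them with the parentals, only the v allele has switched, so v is the middle locus and the order is j – v – r.
j–v: (67 + 14)/500 = 0.1620; v–r: (115 + 14)/500 = 0.2580.
Expected DCO frequency = 0.1620 × 0.2580 ≈ 0.04180; observed = 14/500 ≈ 0.02800.
Coefficient of coincidence = 0.02800/0.04180 ≈ 0.67.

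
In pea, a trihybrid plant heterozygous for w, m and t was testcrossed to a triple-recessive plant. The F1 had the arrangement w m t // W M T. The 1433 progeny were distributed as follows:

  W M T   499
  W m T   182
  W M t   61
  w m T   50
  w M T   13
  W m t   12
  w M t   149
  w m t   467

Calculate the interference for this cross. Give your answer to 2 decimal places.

0.26

The two rarest classes, W m t and w M T, are the double crossovers. Comparing them with the parentals, only the w allele has switched, so w is the middle locus and the order is t – w – m.
t–w: (111 + 25)/1433 = 0.0949; w–m: (331 + 25)/1433 = 0.2484.
Expected DCO frequency = 0.0949 × 0.2484 ≈ 0.02357; observed = 25/1433 ≈ 0.01745.
Coefficient of coincidence = 0.01745/0.02357 ≈ 0.74; interference = 1 − 0.74 = 0.26.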